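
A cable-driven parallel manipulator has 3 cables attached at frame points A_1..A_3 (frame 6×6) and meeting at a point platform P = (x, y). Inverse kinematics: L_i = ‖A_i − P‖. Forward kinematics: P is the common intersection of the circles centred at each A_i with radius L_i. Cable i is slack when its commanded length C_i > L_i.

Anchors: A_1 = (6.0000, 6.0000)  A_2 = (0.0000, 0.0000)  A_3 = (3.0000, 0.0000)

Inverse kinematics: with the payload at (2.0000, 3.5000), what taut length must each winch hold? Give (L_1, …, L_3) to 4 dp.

(4.7170, 4.0311, 3.6401)

L_1 = √((6.0000−2.0000)² + (6.0000−3.5000)²) = 4.7170
L_2 = √((0.0000−2.0000)² + (0.0000−3.5000)²) = 4.0311
L_3 = √((3.0000−2.0000)² + (0.0000−3.5000)²) = 3.6401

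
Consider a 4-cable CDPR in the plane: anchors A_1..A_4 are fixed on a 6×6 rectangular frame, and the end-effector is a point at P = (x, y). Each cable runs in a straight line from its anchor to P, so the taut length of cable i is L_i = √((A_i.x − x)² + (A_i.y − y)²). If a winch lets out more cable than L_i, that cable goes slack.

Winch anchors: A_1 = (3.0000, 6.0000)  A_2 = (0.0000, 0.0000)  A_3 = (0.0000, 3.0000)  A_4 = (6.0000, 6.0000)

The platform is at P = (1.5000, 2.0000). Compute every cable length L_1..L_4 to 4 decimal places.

(4.2720, 2.5000, 1.8028, 6.0208)

cable 1: Δx=1.5000, Δy=4.0000; L_1 = √(Δx²+Δy²) = 4.2720
cable 2: Δx=-1.5000, Δy=-2.0000; L_2 = √(Δx²+Δy²) = 2.5000
cable 3: Δx=-1.5000, Δy=1.0000; L_3 = √(Δx²+Δy²) = 1.8028
cable 4: Δx=4.5000, Δy=4.0000; L_4 = √(Δx²+Δy²) = 6.0208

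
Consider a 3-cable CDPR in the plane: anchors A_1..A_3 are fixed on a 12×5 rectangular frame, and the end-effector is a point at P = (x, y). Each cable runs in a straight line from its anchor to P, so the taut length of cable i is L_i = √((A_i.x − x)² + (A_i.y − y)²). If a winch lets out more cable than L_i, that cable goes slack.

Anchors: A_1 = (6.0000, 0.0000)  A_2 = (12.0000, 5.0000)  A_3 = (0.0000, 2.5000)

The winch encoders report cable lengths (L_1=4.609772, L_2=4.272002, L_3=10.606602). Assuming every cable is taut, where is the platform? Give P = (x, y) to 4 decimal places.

(10.5000, 1.0000)

expand ‖A_i−P‖²=L_i² and subtract eq 1 (c_i ≔ ‖A_i‖²−L_i²)
c_1 = 36.0000+0.0000−21.2500 = 14.7500
eq1−eq2 → [-12.0000  -10.0000]·P = -136.0000
eq1−eq3 → [12.0000  -5.0000]·P = 121.0000
2×2 solve → P = (10.5000, 1.0000)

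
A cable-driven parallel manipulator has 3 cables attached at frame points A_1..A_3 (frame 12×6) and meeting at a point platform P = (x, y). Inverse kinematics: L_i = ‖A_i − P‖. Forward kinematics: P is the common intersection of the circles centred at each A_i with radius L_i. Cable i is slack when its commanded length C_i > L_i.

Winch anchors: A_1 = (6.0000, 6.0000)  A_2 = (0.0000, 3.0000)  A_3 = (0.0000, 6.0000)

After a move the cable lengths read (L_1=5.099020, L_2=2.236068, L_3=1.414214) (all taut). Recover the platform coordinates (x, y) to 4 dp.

(1.0000, 5.0000)

expand ‖A_i−P‖²=L_i² and subtract eq 1 (c_i ≔ ‖A_i‖²−L_i²)
c_1 = 36.0000+36.0000−26.0000 = 46.0000
eq1−eq2 → [12.0000  6.0000]·P = 42.0000
eq1−eq3 → [12.0000  0.0000]·P = 12.0000
2×2 solve → P = (1.0000, 5.0000)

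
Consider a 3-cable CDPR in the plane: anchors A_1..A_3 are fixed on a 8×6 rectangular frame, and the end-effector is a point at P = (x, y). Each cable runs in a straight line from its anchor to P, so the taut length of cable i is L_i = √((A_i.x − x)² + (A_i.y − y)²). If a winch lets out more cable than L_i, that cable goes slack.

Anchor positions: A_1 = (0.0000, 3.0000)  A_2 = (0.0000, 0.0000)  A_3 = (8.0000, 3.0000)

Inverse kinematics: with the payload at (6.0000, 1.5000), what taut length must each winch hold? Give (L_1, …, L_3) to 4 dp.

L_1: Δ = A_1−P = (-6.0000, 1.5000) → ‖Δ‖ = √38.2500 = 6.1847
L_2: Δ = A_2−P = (-6.0000, -1.5000) → ‖Δ‖ = √38.2500 = 6.1847
L_3: Δ = A_3−P = (2.0000, 1.5000) → ‖Δ‖ = √6.2500 = 2.5000

(6.1847, 6.1847, 2.5000)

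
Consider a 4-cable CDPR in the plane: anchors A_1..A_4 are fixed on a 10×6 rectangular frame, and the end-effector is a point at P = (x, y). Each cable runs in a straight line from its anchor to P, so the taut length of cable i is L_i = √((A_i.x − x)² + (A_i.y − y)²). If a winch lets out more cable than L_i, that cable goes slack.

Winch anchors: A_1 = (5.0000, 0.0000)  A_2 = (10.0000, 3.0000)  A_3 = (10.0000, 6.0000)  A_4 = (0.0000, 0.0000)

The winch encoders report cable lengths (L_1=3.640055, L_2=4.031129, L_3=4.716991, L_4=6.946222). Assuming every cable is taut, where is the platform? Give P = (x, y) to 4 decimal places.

(6.0000, 3.5000)

circle eqns → linear via eq_j − eq_1; set q_j = A_j·A_j − L_j²
q_1 = 25.0000+0.0000−13.2500 = 11.7500
-10.0000·x − 6.0000·y = q_1−q_2 = -81.0000
-10.0000·x − 12.0000·y = q_1−q_3 = -102.0000
10.0000·x + 0.0000·y = q_1−q_4 = 60.0000
solve first two rows → x=6.0000, y=3.5000
check cable 4: ‖A_4−P‖² = 48.2500 ≈ L_4² = 48.2500 ✓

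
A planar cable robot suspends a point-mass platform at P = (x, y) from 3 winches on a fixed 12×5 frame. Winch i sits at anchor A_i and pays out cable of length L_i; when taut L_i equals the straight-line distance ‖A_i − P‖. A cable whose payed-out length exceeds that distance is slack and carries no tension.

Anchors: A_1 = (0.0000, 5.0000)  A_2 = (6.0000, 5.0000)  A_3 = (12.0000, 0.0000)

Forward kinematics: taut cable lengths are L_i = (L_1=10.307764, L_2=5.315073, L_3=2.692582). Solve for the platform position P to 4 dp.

each cable: (A_i−P)·(A_i−P) = L_i²; let k_i = ‖A_i‖²−L_i²
k_1 = 0.0000+25.0000−106.2500 = -81.2500
row 1: -12.0000x + 0.0000y = -114.0000  (k_2=32.7500)
row 2: -24.0000x + 10.0000y = -218.0000  (k_3=136.7500)
Cramer on rows 1–2 → x = 9.5000, y = 1.0000

(9.5000, 1.0000)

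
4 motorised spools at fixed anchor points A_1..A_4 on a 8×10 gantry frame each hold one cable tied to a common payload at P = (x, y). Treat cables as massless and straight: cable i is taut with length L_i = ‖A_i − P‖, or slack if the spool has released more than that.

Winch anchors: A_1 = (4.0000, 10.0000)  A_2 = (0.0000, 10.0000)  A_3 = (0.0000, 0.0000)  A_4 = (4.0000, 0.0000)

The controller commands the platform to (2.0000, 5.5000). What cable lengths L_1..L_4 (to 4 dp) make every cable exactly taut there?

cable 1: Δx=2.0000, Δy=4.5000; L_1 = √(Δx²+Δy²) = 4.9244
cable 2: Δx=-2.0000, Δy=4.5000; L_2 = √(Δx²+Δy²) = 4.9244
cable 3: Δx=-2.0000, Δy=-5.5000; L_3 = √(Δx²+Δy²) = 5.8523
cable 4: Δx=2.0000, Δy=-5.5000; L_4 = √(Δx²+Δy²) = 5.8523

(4.9244, 4.9244, 5.8523, 5.8523)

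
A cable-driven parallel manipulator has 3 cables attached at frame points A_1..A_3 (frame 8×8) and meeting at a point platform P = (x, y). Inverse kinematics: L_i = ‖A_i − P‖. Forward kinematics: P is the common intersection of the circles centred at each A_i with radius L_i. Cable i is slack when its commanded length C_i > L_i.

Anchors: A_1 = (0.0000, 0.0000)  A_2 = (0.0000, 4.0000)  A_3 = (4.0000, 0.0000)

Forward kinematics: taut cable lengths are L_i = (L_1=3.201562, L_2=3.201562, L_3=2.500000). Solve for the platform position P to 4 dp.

expand ‖A_i−P‖²=L_i² and subtract eq 1 (c_i ≔ ‖A_i‖²−L_i²)
c_1 = 0.0000+0.0000−10.2500 = -10.2500
eq1−eq2 → [0.0000  -8.0000]·P = -16.0000
eq1−eq3 → [-8.0000  0.0000]·P = -20.0000
2×2 solve → P = (2.5000, 2.0000)

(2.5000, 2.0000)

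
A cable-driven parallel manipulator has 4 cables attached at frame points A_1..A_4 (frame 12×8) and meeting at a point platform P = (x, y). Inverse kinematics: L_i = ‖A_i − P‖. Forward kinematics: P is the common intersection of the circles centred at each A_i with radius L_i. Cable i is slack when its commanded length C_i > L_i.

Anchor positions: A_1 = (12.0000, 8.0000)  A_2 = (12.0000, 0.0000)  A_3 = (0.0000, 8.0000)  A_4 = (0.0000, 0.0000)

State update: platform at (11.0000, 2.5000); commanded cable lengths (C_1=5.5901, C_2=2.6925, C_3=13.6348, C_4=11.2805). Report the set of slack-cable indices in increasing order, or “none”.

3

cable 1: √((1.0000)²+(5.5000)²)=5.5902, C_1=5.5901: taut
cable 2: √((1.0000)²+(-2.5000)²)=2.6926, C_2=2.6925: taut
cable 3: √((-11.0000)²+(5.5000)²)=12.2984, C_3=13.6348: slack
cable 4: √((-11.0000)²+(-2.5000)²)=11.2805, C_4=11.2805: taut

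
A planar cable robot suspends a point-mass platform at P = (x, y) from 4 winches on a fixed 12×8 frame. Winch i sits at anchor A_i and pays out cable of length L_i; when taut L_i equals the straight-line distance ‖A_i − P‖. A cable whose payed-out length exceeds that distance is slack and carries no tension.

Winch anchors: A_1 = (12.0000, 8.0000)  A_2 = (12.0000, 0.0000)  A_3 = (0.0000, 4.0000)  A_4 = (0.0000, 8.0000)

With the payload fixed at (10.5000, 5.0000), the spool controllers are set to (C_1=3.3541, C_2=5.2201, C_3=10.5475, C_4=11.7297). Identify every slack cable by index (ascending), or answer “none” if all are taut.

4

cable 1: √((1.5000)²+(3.0000)²)=3.3541, C_1=3.3541: taut
cable 2: √((1.5000)²+(-5.0000)²)=5.2202, C_2=5.2201: taut
cable 3: √((-10.5000)²+(-1.0000)²)=10.5475, C_3=10.5475: taut
cable 4: √((-10.5000)²+(3.0000)²)=10.9202, C_4=11.7297: slack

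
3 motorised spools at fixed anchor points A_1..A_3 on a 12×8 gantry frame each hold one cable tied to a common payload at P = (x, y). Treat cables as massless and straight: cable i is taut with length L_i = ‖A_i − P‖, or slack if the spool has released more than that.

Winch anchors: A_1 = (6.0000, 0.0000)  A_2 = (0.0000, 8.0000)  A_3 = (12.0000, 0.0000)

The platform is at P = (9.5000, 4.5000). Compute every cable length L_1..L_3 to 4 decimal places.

(5.7009, 10.1242, 5.1478)

L_1 = √((6.0000−9.5000)² + (0.0000−4.5000)²) = 5.7009
L_2 = √((0.0000−9.5000)² + (8.0000−4.5000)²) = 10.1242
L_3 = √((12.0000−9.5000)² + (0.0000−4.5000)²) = 5.1478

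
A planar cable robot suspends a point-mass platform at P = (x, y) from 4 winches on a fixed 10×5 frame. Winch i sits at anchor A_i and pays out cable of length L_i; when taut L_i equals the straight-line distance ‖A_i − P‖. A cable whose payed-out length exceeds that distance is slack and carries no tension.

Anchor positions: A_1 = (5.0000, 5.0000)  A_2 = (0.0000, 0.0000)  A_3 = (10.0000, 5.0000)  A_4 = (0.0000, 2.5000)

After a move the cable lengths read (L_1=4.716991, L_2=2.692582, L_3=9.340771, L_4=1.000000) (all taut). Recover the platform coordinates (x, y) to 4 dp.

(1.0000, 2.5000)

expand ‖A_i−P‖²=L_i² and subtract eq 1 (k_i ≔ ‖A_i‖²−L_i²)
k_1 = 25.0000+25.0000−22.2500 = 27.7500
eq1−eq2 → [10.0000  10.0000]·P = 35.0000
eq1−eq3 → [-10.0000  0.0000]·P = -10.0000
eq1−eq4 → [10.0000  5.0000]·P = 22.5000
2×2 solve → P = (1.0000, 2.5000)
check cable 4: ‖A_4−P‖² = 1.0000 ≈ L_4² = 1.0000 ✓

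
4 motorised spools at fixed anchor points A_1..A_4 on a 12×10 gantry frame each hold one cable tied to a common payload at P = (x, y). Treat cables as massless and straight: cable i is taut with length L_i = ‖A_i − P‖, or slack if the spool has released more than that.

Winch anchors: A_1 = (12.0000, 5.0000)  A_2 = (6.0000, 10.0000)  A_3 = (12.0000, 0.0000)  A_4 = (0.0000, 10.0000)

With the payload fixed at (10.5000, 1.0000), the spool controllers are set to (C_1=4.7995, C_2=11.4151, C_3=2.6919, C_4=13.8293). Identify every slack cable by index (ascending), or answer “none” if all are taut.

cable 1: L_1 = ‖A_1−P‖ = 4.2720;  C_1 = 4.7995 → slack
cable 2: L_2 = ‖A_2−P‖ = 10.0623;  C_2 = 11.4151 → slack
cable 3: L_3 = ‖A_3−P‖ = 1.8028;  C_3 = 2.6919 → slack
cable 4: L_4 = ‖A_4−P‖ = 13.8293;  C_4 = 13.8293 → taut

1, 2, 3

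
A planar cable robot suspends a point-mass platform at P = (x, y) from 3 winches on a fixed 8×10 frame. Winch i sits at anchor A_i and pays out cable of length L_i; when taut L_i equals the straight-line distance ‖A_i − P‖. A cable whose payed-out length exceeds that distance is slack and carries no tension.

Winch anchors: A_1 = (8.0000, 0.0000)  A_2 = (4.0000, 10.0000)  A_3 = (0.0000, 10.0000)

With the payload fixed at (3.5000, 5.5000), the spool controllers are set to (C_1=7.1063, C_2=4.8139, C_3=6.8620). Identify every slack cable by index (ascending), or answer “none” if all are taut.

2, 3

cable 1: L_1 = ‖A_1−P‖ = 7.1063;  C_1 = 7.1063 → taut
cable 2: L_2 = ‖A_2−P‖ = 4.5277;  C_2 = 4.8139 → slack
cable 3: L_3 = ‖A_3−P‖ = 5.7009;  C_3 = 6.8620 → slack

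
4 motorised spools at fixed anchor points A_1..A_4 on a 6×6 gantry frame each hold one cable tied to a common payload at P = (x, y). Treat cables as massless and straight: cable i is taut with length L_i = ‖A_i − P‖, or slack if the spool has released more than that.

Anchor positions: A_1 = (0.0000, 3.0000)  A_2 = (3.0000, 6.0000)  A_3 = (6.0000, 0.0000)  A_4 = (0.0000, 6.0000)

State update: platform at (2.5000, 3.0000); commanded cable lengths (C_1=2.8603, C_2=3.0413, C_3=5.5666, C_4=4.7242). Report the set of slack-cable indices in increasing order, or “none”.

i=1: geometric 2.5000 vs commanded 2.8603 ⇒ slack
i=2: geometric 3.0414 vs commanded 3.0413 ⇒ taut
i=3: geometric 4.6098 vs commanded 5.5666 ⇒ slack
i=4: geometric 3.9051 vs commanded 4.7242 ⇒ slack

1, 3, 4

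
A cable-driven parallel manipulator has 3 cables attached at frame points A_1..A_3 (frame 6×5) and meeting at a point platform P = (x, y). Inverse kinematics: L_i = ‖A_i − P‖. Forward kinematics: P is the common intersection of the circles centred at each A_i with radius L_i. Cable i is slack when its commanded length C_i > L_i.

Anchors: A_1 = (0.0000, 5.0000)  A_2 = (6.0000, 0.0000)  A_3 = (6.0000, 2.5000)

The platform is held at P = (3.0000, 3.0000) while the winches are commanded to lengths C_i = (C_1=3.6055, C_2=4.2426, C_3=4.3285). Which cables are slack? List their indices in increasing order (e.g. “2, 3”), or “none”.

3

cable 1: L_1 = ‖A_1−P‖ = 3.6056;  C_1 = 3.6055 → taut
cable 2: L_2 = ‖A_2−P‖ = 4.2426;  C_2 = 4.2426 → taut
cable 3: L_3 = ‖A_3−P‖ = 3.0414;  C_3 = 4.3285 → slack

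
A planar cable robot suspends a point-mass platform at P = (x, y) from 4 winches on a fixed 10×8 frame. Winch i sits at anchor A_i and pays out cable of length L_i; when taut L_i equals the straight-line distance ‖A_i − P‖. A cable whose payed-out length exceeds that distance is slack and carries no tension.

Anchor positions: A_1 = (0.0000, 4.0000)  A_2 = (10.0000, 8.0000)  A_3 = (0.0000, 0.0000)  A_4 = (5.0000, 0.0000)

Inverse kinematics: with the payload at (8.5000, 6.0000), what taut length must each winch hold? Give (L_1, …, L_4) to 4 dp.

(8.7321, 2.5000, 10.4043, 6.9462)

L_1 = √((0.0000−8.5000)² + (4.0000−6.0000)²) = 8.7321
L_2 = √((10.0000−8.5000)² + (8.0000−6.0000)²) = 2.5000
L_3 = √((0.0000−8.5000)² + (0.0000−6.0000)²) = 10.4043
L_4 = √((5.0000−8.5000)² + (0.0000−6.0000)²) = 6.9462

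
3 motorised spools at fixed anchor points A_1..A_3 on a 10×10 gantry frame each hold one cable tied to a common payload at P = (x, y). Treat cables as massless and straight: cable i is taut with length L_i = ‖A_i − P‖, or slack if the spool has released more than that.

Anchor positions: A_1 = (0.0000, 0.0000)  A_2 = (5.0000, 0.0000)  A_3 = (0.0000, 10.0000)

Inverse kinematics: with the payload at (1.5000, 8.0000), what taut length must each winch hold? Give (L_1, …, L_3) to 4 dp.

(8.1394, 8.7321, 2.5000)

cable 1: Δx=-1.5000, Δy=-8.0000; L_1 = √(Δx²+Δy²) = 8.1394
cable 2: Δx=3.5000, Δy=-8.0000; L_2 = √(Δx²+Δy²) = 8.7321
cable 3: Δx=-1.5000, Δy=2.0000; L_3 = √(Δx²+Δy²) = 2.5000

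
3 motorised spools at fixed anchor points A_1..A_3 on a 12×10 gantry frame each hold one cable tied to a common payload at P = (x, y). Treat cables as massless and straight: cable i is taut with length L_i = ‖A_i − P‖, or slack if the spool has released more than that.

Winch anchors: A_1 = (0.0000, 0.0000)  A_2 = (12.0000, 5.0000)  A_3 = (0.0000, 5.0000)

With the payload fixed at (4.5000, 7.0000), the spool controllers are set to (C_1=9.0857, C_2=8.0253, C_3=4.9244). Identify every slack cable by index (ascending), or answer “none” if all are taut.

1, 2

i=1: geometric 8.3217 vs commanded 9.0857 ⇒ slack
i=2: geometric 7.7621 vs commanded 8.0253 ⇒ slack
i=3: geometric 4.9244 vs commanded 4.9244 ⇒ taut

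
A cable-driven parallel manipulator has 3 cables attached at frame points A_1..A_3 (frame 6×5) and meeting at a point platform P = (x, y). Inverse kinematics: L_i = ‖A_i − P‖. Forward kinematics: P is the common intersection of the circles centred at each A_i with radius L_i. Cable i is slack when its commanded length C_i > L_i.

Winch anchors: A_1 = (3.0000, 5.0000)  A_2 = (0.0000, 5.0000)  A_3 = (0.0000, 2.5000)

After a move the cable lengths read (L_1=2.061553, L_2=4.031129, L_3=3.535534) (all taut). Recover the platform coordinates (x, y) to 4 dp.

(3.5000, 3.0000)

each cable: (A_i−P)·(A_i−P) = L_i²; let k_i = ‖A_i‖²−L_i²
k_1 = 9.0000+25.0000−4.2500 = 29.7500
row 1: 6.0000x + 0.0000y = 21.0000  (k_2=8.7500)
row 2: 6.0000x + 5.0000y = 36.0000  (k_3=-6.2500)
Cramer on rows 1–2 → x = 3.5000, y = 3.0000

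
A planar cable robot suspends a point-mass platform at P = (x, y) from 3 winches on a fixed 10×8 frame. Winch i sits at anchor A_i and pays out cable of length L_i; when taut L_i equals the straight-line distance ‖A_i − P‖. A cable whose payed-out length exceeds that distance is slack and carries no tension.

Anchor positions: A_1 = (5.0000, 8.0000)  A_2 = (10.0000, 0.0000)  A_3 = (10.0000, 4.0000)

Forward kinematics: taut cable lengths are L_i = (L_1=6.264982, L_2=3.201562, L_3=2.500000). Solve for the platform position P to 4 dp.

circle eqns → linear via eq_j − eq_1; set q_j = A_j·A_j − L_j²
q_1 = 25.0000+64.0000−39.2500 = 49.7500
-10.0000·x + 16.0000·y = q_1−q_2 = -40.0000
-10.0000·x + 8.0000·y = q_1−q_3 = -60.0000
solve first two rows → x=8.0000, y=2.5000

(8.0000, 2.5000)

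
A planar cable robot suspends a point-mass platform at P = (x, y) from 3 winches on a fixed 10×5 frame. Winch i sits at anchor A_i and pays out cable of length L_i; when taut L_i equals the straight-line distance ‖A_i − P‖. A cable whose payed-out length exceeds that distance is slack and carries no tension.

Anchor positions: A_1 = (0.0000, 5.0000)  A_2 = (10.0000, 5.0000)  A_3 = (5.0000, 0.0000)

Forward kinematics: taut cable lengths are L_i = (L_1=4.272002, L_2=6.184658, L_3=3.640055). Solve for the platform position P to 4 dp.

expand ‖A_i−P‖²=L_i² and subtract eq 1 (k_i ≔ ‖A_i‖²−L_i²)
k_1 = 0.0000+25.0000−18.2500 = 6.7500
eq1−eq2 → [-20.0000  0.0000]·P = -80.0000
eq1−eq3 → [-10.0000  10.0000]·P = -5.0000
2×2 solve → P = (4.0000, 3.5000)

(4.0000, 3.5000)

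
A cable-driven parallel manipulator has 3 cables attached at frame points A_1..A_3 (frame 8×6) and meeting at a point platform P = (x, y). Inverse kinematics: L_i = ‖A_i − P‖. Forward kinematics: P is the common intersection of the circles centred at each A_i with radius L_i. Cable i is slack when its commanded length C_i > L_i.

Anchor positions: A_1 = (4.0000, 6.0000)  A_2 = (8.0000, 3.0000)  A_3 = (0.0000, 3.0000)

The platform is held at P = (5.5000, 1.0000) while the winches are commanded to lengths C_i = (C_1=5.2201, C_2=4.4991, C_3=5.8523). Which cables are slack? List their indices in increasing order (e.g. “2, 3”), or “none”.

2

i=1: geometric 5.2202 vs commanded 5.2201 ⇒ taut
i=2: geometric 3.2016 vs commanded 4.4991 ⇒ slack
i=3: geometric 5.8523 vs commanded 5.8523 ⇒ taut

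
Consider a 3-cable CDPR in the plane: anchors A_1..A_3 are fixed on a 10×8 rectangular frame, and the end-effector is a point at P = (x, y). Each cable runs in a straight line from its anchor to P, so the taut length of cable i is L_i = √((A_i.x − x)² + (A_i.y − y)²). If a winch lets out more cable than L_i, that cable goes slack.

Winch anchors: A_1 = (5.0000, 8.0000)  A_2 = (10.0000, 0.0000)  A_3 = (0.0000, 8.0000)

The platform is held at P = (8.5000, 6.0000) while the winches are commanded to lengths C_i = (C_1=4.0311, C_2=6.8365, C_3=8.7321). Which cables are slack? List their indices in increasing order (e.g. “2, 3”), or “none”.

2

cable 1: √((-3.5000)²+(2.0000)²)=4.0311, C_1=4.0311: taut
cable 2: √((1.5000)²+(-6.0000)²)=6.1847, C_2=6.8365: slack
cable 3: √((-8.5000)²+(2.0000)²)=8.7321, C_3=8.7321: taut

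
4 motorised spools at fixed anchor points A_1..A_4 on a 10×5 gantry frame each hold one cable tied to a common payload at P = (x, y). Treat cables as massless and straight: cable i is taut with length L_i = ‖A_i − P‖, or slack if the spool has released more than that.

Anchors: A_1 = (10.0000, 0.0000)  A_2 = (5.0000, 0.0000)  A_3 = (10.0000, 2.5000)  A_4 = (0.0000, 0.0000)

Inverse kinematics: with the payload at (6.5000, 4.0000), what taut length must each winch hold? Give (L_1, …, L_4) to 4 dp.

cable 1: Δx=3.5000, Δy=-4.0000; L_1 = √(Δx²+Δy²) = 5.3151
cable 2: Δx=-1.5000, Δy=-4.0000; L_2 = √(Δx²+Δy²) = 4.2720
cable 3: Δx=3.5000, Δy=-1.5000; L_3 = √(Δx²+Δy²) = 3.8079
cable 4: Δx=-6.5000, Δy=-4.0000; L_4 = √(Δx²+Δy²) = 7.6322

(5.3151, 4.2720, 3.8079, 7.6322)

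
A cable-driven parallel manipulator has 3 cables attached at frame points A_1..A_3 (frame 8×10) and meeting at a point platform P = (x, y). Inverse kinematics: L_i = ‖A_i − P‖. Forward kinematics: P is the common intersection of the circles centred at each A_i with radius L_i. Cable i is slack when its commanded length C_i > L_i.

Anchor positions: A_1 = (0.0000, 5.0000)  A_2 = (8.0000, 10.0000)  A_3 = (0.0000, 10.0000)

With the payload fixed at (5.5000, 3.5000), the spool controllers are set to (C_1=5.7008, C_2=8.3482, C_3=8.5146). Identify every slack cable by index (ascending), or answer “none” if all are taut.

2

cable 1: √((-5.5000)²+(1.5000)²)=5.7009, C_1=5.7008: taut
cable 2: √((2.5000)²+(6.5000)²)=6.9642, C_2=8.3482: slack
cable 3: √((-5.5000)²+(6.5000)²)=8.5147, C_3=8.5146: taut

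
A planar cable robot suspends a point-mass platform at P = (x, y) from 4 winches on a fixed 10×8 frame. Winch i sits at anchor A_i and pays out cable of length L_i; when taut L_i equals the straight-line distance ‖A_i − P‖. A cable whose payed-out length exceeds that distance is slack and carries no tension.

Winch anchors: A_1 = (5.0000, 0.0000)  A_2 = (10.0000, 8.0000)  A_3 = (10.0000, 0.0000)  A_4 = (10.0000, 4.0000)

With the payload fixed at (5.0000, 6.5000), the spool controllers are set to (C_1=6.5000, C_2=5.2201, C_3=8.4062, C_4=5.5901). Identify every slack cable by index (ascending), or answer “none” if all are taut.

3

cable 1: L_1 = ‖A_1−P‖ = 6.5000;  C_1 = 6.5000 → taut
cable 2: L_2 = ‖A_2−P‖ = 5.2202;  C_2 = 5.2201 → taut
cable 3: L_3 = ‖A_3−P‖ = 8.2006;  C_3 = 8.4062 → slack
cable 4: L_4 = ‖A_4−P‖ = 5.5902;  C_4 = 5.5901 → taut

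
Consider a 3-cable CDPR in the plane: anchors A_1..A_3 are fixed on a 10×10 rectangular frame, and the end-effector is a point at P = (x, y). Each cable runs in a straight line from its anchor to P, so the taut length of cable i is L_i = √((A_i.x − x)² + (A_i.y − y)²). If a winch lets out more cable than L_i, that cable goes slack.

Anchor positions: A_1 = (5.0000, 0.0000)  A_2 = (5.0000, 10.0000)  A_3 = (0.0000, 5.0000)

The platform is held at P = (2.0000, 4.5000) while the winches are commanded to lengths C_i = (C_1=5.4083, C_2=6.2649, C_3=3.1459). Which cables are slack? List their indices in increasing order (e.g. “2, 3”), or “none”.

cable 1: L_1 = ‖A_1−P‖ = 5.4083;  C_1 = 5.4083 → taut
cable 2: L_2 = ‖A_2−P‖ = 6.2650;  C_2 = 6.2649 → taut
cable 3: L_3 = ‖A_3−P‖ = 2.0616;  C_3 = 3.1459 → slack

3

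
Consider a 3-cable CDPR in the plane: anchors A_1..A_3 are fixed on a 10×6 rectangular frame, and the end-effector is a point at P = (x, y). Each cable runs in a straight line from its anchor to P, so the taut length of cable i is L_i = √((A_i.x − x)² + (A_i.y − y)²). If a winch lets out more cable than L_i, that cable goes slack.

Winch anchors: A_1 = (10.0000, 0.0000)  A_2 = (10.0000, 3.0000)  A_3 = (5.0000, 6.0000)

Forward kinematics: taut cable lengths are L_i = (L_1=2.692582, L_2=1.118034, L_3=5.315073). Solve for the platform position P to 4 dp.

circle eqns → linear via eq_j − eq_1; set q_j = A_j·A_j − L_j²
q_1 = 100.0000+0.0000−7.2500 = 92.7500
0.0000·x − 6.0000·y = q_1−q_2 = -15.0000
10.0000·x − 12.0000·y = q_1−q_3 = 60.0000
solve first two rows → x=9.0000, y=2.5000

(9.0000, 2.5000)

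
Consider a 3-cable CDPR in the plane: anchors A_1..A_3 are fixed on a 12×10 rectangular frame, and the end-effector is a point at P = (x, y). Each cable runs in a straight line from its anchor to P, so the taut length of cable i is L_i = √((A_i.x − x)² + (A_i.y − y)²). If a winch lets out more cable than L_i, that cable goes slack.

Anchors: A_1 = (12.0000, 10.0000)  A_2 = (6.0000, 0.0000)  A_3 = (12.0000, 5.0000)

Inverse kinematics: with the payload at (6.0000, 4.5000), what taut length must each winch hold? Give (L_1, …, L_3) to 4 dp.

cable 1: Δx=6.0000, Δy=5.5000; L_1 = √(Δx²+Δy²) = 8.1394
cable 2: Δx=0.0000, Δy=-4.5000; L_2 = √(Δx²+Δy²) = 4.5000
cable 3: Δx=6.0000, Δy=0.5000; L_3 = √(Δx²+Δy²) = 6.0208

(8.1394, 4.5000, 6.0208)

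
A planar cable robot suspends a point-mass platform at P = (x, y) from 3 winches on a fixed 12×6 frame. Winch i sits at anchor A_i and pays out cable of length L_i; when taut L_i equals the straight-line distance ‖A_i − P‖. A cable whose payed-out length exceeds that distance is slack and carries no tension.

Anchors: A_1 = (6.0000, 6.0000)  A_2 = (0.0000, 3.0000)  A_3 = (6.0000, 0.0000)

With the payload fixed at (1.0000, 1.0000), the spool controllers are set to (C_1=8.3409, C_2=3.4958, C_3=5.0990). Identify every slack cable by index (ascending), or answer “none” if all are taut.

i=1: geometric 7.0711 vs commanded 8.3409 ⇒ slack
i=2: geometric 2.2361 vs commanded 3.4958 ⇒ slack
i=3: geometric 5.0990 vs commanded 5.0990 ⇒ taut

1, 2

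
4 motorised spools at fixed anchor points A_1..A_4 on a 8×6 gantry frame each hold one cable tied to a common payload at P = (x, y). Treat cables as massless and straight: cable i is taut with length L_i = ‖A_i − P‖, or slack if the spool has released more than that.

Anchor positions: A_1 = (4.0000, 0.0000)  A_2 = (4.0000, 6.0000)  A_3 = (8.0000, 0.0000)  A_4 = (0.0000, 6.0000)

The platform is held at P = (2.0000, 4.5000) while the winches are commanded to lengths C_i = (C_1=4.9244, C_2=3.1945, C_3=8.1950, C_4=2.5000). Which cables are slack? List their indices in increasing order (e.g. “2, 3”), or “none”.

2, 3

cable 1: L_1 = ‖A_1−P‖ = 4.9244;  C_1 = 4.9244 → taut
cable 2: L_2 = ‖A_2−P‖ = 2.5000;  C_2 = 3.1945 → slack
cable 3: L_3 = ‖A_3−P‖ = 7.5000;  C_3 = 8.1950 → slack
cable 4: L_4 = ‖A_4−P‖ = 2.5000;  C_4 = 2.5000 → taut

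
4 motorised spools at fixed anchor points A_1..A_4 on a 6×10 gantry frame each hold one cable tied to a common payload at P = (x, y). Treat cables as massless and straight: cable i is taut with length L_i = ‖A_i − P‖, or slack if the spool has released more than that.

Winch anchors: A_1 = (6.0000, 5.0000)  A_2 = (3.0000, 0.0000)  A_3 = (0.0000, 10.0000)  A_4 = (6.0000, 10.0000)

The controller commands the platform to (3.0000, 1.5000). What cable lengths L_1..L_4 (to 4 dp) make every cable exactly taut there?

cable 1: Δx=3.0000, Δy=3.5000; L_1 = √(Δx²+Δy²) = 4.6098
cable 2: Δx=0.0000, Δy=-1.5000; L_2 = √(Δx²+Δy²) = 1.5000
cable 3: Δx=-3.0000, Δy=8.5000; L_3 = √(Δx²+Δy²) = 9.0139
cable 4: Δx=3.0000, Δy=8.5000; L_4 = √(Δx²+Δy²) = 9.0139

(4.6098, 1.5000, 9.0139, 9.0139)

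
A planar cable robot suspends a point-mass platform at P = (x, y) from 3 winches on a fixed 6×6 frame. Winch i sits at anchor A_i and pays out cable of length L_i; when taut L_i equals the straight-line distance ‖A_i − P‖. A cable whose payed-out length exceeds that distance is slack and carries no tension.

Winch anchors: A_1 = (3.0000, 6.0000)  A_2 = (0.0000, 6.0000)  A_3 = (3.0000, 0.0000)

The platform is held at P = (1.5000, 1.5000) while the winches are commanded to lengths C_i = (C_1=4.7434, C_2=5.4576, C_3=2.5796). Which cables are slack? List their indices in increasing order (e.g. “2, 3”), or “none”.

cable 1: √((1.5000)²+(4.5000)²)=4.7434, C_1=4.7434: taut
cable 2: √((-1.5000)²+(4.5000)²)=4.7434, C_2=5.4576: slack
cable 3: √((1.5000)²+(-1.5000)²)=2.1213, C_3=2.5796: slack

2, 3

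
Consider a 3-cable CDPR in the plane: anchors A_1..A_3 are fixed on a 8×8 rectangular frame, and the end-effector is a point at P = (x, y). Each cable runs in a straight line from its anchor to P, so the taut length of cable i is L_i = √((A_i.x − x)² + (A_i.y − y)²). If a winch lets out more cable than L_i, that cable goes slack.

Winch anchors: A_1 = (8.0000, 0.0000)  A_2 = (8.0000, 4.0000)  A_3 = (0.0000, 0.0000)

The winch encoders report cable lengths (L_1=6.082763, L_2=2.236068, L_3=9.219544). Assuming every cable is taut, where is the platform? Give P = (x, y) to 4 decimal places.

(7.0000, 6.0000)

each cable: (A_i−P)·(A_i−P) = L_i²; let c_i = ‖A_i‖²−L_i²
c_1 = 64.0000+0.0000−37.0000 = 27.0000
row 1: 0.0000x − 8.0000y = -48.0000  (c_2=75.0000)
row 2: 16.0000x + 0.0000y = 112.0000  (c_3=-85.0000)
Cramer on rows 1–2 → x = 7.0000, y = 6.0000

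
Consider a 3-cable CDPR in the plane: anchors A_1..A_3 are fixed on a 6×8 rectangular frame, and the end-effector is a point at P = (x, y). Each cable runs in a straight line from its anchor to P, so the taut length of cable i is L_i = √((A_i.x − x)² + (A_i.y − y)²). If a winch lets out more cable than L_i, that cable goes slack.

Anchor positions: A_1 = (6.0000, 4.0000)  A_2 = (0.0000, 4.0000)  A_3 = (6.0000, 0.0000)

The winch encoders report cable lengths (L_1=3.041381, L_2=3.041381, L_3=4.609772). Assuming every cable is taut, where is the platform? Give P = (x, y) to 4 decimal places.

expand ‖A_i−P‖²=L_i² and subtract eq 1 (k_i ≔ ‖A_i‖²−L_i²)
k_1 = 36.0000+16.0000−9.2500 = 42.7500
eq1−eq2 → [12.0000  0.0000]·P = 36.0000
eq1−eq3 → [0.0000  8.0000]·P = 28.0000
2×2 solve → P = (3.0000, 3.5000)

(3.0000, 3.5000)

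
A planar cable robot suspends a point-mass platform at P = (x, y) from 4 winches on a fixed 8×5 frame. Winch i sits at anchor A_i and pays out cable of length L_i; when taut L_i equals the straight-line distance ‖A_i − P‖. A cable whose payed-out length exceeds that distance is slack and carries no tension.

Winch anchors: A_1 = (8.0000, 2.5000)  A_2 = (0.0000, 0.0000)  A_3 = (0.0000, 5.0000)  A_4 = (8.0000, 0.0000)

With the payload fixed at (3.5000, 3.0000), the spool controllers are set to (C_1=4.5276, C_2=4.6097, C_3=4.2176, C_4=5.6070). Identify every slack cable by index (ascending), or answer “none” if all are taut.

3, 4

cable 1: L_1 = ‖A_1−P‖ = 4.5277;  C_1 = 4.5276 → taut
cable 2: L_2 = ‖A_2−P‖ = 4.6098;  C_2 = 4.6097 → taut
cable 3: L_3 = ‖A_3−P‖ = 4.0311;  C_3 = 4.2176 → slack
cable 4: L_4 = ‖A_4−P‖ = 5.4083;  C_4 = 5.6070 → slack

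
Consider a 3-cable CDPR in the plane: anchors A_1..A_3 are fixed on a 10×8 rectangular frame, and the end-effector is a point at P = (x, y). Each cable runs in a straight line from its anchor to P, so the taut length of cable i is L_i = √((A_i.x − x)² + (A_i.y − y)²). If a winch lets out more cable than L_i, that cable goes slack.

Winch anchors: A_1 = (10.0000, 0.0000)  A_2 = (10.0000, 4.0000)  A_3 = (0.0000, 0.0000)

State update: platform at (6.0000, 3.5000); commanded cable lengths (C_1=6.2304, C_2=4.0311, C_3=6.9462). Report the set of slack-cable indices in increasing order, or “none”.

1

cable 1: L_1 = ‖A_1−P‖ = 5.3151;  C_1 = 6.2304 → slack
cable 2: L_2 = ‖A_2−P‖ = 4.0311;  C_2 = 4.0311 → taut
cable 3: L_3 = ‖A_3−P‖ = 6.9462;  C_3 = 6.9462 → taut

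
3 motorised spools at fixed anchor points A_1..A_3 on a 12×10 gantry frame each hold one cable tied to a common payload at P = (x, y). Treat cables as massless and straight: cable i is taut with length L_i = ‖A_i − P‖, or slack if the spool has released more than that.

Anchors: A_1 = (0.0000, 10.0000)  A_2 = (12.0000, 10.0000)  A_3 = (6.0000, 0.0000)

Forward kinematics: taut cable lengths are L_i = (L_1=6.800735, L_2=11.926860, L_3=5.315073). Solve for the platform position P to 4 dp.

(2.0000, 3.5000)

circle eqns → linear via eq_j − eq_1; set c_j = A_j·A_j − L_j²
c_1 = 0.0000+100.0000−46.2500 = 53.7500
-24.0000·x + 0.0000·y = c_1−c_2 = -48.0000
-12.0000·x + 20.0000·y = c_1−c_3 = 46.0000
solve first two rows → x=2.0000, y=3.5000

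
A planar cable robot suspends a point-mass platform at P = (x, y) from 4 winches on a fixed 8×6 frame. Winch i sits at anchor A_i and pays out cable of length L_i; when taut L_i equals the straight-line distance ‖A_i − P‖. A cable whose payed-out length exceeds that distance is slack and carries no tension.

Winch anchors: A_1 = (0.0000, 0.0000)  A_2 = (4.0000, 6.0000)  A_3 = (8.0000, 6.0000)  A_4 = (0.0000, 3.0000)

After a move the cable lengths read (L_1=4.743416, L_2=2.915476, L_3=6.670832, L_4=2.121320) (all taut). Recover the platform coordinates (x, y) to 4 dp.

each cable: (A_i−P)·(A_i−P) = L_i²; let q_i = ‖A_i‖²−L_i²
q_1 = 0.0000+0.0000−22.5000 = -22.5000
row 1: -8.0000x − 12.0000y = -66.0000  (q_2=43.5000)
row 2: -16.0000x − 12.0000y = -78.0000  (q_3=55.5000)
row 3: 0.0000x − 6.0000y = -27.0000  (q_4=4.5000)
Cramer on rows 1–2 → x = 1.5000, y = 4.5000
check cable 4: ‖A_4−P‖² = 4.5000 ≈ L_4² = 4.5000 ✓

(1.5000, 4.5000)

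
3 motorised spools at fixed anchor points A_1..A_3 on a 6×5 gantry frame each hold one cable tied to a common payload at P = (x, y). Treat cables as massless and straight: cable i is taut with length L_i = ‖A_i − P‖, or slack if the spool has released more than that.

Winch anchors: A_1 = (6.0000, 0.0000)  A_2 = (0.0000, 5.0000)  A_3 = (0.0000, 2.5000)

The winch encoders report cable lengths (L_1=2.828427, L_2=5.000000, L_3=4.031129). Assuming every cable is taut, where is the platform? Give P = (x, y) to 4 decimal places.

each cable: (A_i−P)·(A_i−P) = L_i²; let k_i = ‖A_i‖²−L_i²
k_1 = 36.0000+0.0000−8.0000 = 28.0000
row 1: 12.0000x − 10.0000y = 28.0000  (k_2=0.0000)
row 2: 12.0000x − 5.0000y = 38.0000  (k_3=-10.0000)
Cramer on rows 1–2 → x = 4.0000, y = 2.0000

(4.0000, 2.0000)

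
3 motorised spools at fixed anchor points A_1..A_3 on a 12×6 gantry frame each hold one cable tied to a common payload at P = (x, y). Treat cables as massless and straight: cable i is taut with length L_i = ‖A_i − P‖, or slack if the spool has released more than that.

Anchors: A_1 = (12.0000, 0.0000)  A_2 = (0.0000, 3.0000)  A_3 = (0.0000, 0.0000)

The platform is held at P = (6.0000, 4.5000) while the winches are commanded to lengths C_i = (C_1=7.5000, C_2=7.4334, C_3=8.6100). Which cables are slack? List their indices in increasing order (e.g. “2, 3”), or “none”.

2, 3

i=1: geometric 7.5000 vs commanded 7.5000 ⇒ taut
i=2: geometric 6.1847 vs commanded 7.4334 ⇒ slack
i=3: geometric 7.5000 vs commanded 8.6100 ⇒ slack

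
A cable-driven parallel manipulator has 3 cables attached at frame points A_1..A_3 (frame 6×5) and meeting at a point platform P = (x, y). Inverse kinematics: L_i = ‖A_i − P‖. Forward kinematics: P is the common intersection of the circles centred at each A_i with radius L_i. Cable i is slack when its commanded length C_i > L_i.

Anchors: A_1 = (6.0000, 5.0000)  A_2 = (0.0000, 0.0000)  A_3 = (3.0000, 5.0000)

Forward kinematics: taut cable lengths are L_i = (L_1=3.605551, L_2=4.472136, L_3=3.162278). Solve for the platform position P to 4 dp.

circle eqns → linear via eq_j − eq_1; set k_j = A_j·A_j − L_j²
k_1 = 36.0000+25.0000−13.0000 = 48.0000
12.0000·x + 10.0000·y = k_1−k_2 = 68.0000
6.0000·x + 0.0000·y = k_1−k_3 = 24.0000
solve first two rows → x=4.0000, y=2.0000

(4.0000, 2.0000)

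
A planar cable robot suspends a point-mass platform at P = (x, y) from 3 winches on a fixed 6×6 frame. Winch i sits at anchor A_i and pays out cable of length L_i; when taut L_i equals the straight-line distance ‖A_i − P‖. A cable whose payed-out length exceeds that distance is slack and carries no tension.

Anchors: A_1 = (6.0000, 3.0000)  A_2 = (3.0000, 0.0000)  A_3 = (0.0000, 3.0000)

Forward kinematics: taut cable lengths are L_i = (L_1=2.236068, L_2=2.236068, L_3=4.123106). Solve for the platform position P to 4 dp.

each cable: (A_i−P)·(A_i−P) = L_i²; let c_i = ‖A_i‖²−L_i²
c_1 = 36.0000+9.0000−5.0000 = 40.0000
row 1: 6.0000x + 6.0000y = 36.0000  (c_2=4.0000)
row 2: 12.0000x + 0.0000y = 48.0000  (c_3=-8.0000)
Cramer on rows 1–2 → x = 4.0000, y = 2.0000

(4.0000, 2.0000)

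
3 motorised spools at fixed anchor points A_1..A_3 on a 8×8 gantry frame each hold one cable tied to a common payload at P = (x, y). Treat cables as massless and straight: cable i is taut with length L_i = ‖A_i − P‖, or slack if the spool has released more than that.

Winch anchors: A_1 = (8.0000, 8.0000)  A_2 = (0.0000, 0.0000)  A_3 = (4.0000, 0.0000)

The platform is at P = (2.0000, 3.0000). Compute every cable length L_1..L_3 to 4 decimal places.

L_1 = √((8.0000−2.0000)² + (8.0000−3.0000)²) = 7.8102
L_2 = √((0.0000−2.0000)² + (0.0000−3.0000)²) = 3.6056
L_3 = √((4.0000−2.0000)² + (0.0000−3.0000)²) = 3.6056

(7.8102, 3.6056, 3.6056)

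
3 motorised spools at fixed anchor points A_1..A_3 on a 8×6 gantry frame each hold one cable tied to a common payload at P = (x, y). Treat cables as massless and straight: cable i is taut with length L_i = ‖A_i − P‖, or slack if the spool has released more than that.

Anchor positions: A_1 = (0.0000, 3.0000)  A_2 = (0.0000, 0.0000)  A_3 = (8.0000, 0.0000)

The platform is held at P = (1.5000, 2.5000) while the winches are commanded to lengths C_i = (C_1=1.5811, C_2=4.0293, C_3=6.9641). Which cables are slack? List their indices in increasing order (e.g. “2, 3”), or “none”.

2

cable 1: √((-1.5000)²+(0.5000)²)=1.5811, C_1=1.5811: taut
cable 2: √((-1.5000)²+(-2.5000)²)=2.9155, C_2=4.0293: slack
cable 3: √((6.5000)²+(-2.5000)²)=6.9642, C_3=6.9641: taut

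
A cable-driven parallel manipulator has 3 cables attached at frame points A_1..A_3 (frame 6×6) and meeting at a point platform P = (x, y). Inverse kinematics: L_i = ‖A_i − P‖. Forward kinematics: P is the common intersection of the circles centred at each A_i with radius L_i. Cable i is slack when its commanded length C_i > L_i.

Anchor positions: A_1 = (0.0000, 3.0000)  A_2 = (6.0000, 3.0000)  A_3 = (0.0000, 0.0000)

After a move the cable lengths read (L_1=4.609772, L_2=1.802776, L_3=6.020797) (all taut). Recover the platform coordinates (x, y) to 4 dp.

expand ‖A_i−P‖²=L_i² and subtract eq 1 (q_i ≔ ‖A_i‖²−L_i²)
q_1 = 0.0000+9.0000−21.2500 = -12.2500
eq1−eq2 → [-12.0000  0.0000]·P = -54.0000
eq1−eq3 → [0.0000  6.0000]·P = 24.0000
2×2 solve → P = (4.5000, 4.0000)

(4.5000, 4.0000)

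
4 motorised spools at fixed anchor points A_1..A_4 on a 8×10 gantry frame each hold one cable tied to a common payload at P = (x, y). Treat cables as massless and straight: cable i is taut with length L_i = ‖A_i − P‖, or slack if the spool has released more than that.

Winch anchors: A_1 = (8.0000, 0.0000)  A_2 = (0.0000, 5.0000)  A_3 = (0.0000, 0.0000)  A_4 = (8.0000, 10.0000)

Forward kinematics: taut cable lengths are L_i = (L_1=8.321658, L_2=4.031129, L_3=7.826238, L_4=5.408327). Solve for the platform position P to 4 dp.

expand ‖A_i−P‖²=L_i² and subtract eq 1 (c_i ≔ ‖A_i‖²−L_i²)
c_1 = 64.0000+0.0000−69.2500 = -5.2500
eq1−eq2 → [16.0000  -10.0000]·P = -14.0000
eq1−eq3 → [16.0000  0.0000]·P = 56.0000
eq1−eq4 → [0.0000  -20.0000]·P = -140.0000
2×2 solve → P = (3.5000, 7.0000)
check cable 4: ‖A_4−P‖² = 29.2500 ≈ L_4² = 29.2500 ✓

(3.5000, 7.0000)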